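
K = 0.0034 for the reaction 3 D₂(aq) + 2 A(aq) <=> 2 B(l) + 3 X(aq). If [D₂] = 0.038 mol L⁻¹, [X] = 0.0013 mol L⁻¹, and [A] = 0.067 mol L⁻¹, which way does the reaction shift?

(B is a pure liquid — omitted from Q.)
Q = [X]³ / ([D₂]³·[A]²) = (0.0013)³ / ((0.038)³·(0.067)²) = 0.0089
Q = 0.0089 > K = 0.0034, so the reverse reaction proceeds.

in the reverse direction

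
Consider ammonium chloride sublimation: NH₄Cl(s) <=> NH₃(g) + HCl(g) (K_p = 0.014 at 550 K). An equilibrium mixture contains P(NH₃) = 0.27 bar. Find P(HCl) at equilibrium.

P(HCl) = 0.052 bar

(NH₄Cl is a pure solid — omitted from K_p.)
At equilibrium, K_p = P(NH₃)·P(HCl) = 0.014.
(0.27)·(P(HCl)) = 0.014
P(HCl) = 0.0519 = 0.052 bar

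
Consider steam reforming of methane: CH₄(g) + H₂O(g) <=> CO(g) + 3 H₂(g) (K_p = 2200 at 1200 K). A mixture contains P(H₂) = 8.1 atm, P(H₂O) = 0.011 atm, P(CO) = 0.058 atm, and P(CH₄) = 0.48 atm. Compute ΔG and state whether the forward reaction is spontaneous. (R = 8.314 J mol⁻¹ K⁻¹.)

Q_p = P(CO)·P(H₂)³ / (P(CH₄)·P(H₂O)) = (0.058)·(8.1)³ / ((0.48)·(0.011)) = 5840
ΔG = RT ln(Q_p/K_p) = (8.314 J mol⁻¹ K⁻¹)(1200 K) × ln(5840/2200)
   = (9.977 kJ/mol)(0.9763) = 9.74 kJ/mol
ΔG > 0, so the forward reaction is non-spontaneous (proceeds in reverse).

ΔG = 9.74 kJ/mol; the forward reaction is non-spontaneous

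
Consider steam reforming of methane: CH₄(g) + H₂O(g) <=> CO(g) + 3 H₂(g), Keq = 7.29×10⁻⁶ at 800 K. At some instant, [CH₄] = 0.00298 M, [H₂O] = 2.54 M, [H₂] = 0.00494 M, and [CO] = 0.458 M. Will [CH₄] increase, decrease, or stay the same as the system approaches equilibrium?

Q = [CO]·[H₂]³ / ([CH₄]·[H₂O]) = (0.458)·(0.00494)³ / ((0.00298)·(2.54)) = 7.29×10⁻⁶
Q = 7.29×10⁻⁶ = Keq; the system is at equilibrium.

stay the same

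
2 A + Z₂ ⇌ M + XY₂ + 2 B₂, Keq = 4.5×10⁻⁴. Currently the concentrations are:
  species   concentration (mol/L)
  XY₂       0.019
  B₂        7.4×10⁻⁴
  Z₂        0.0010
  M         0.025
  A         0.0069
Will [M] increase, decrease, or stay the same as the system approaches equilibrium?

decrease

Q = [M]·[XY₂]·[B₂]² / ([A]²·[Z₂]) = (0.025)·(0.019)·(7.4×10⁻⁴)² / ((0.0069)²·(0.0010)) = 0.0055
Q = 0.0055 > Keq = 4.5×10⁻⁴: net reverse reaction.
M is a product, so it decreases.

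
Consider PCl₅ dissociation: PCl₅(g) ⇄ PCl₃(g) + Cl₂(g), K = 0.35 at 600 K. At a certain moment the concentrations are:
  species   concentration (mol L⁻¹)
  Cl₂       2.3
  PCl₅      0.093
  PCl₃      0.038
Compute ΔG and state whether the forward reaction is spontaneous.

ΔG = 4.93 kJ/mol; the forward reaction is non-spontaneous

Q = [PCl₃]·[Cl₂] / [PCl₅] = (0.038)·(2.3) / (0.093) = 0.940
ΔG = RT ln(Q/K) = (8.314 J mol⁻¹ K⁻¹)(600 K) × ln(0.940/0.35)
   = (4.988 kJ/mol)(0.9879) = 4.93 kJ/mol
ΔG > 0, so the forward reaction is non-spontaneous (proceeds in reverse).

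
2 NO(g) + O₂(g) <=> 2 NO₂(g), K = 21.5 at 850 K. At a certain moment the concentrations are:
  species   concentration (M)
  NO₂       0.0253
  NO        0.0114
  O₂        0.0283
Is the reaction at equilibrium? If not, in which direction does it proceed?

Q = [NO₂]² / ([NO]²·[O₂]) = (0.0253)² / ((0.0114)²·(0.0283)) = 174
Q = 174 > K = 21.5, so the reverse reaction proceeds.

to the left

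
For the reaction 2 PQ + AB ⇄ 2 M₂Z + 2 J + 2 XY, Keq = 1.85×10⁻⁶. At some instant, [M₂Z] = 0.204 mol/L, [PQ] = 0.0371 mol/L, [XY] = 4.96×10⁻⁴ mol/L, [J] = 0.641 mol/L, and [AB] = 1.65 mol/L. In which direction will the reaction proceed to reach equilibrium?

Q = [M₂Z]²·[J]²·[XY]² / ([PQ]²·[AB]) = (0.204)²·(0.641)²·(4.96×10⁻⁴)² / ((0.0371)²·(1.65)) = 1.85×10⁻⁶
Q = 1.85×10⁻⁶ = Keq, so the system is already at equilibrium.

at equilibrium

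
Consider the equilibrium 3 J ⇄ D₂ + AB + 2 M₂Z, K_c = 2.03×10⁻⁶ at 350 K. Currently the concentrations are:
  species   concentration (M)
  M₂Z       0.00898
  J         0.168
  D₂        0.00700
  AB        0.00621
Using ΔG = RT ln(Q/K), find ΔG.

Q_c = [D₂]·[AB]·[M₂Z]² / [J]³ = (0.00700)·(0.00621)·(0.00898)² / (0.168)³ = 7.39×10⁻⁷
ΔG = RT ln(Q_c/K_c) = (8.314 J mol⁻¹ K⁻¹)(350 K) × ln(7.39×10⁻⁷/2.03×10⁻⁶)
   = (2.910 kJ/mol)(-1.010) = -2.94 kJ/mol
ΔG < 0, so the forward reaction is spontaneous (proceeds forward).

ΔG = -2.94 kJ/mol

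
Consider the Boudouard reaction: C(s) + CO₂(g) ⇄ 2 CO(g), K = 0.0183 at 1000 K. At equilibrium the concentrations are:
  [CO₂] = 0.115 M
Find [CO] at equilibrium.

(C is a pure solid — omitted from K.)
At equilibrium, K = [CO]² / [CO₂] = 0.0183.
([CO])² / (0.115) = 0.0183
[CO]² = 0.00210 ⇒ [CO] = 0.0459 M

[CO] = 0.0459 M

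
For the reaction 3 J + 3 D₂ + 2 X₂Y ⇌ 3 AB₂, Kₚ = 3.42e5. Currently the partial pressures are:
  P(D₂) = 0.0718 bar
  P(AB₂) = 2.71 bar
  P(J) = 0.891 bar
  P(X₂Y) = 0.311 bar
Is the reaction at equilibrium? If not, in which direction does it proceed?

in the reverse direction

Qₚ = P(AB₂)³ / (P(J)³·P(D₂)³·P(X₂Y)²) = (2.71)³ / ((0.891)³·(0.0718)³·(0.311)²) = 7.86e5
Qₚ = 7.86e5 > Kₚ = 3.42e5, so the reverse reaction proceeds.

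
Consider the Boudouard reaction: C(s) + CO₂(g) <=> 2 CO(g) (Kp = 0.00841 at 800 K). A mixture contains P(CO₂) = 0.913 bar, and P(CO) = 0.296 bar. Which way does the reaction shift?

to the left

(C is a pure solid — omitted from Qp.)
Qp = P(CO)² / P(CO₂) = (0.296)² / (0.913) = 0.0960
Qp = 0.0960 > Kp = 0.00841, so the reverse reaction proceeds.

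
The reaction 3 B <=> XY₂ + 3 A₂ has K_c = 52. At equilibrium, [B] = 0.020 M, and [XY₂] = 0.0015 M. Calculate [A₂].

[A₂] = 0.65 M

At equilibrium, K_c = [XY₂]·[A₂]³ / [B]³ = 52.
(0.0015)·([A₂])³ / (0.020)³ = 52
[A₂]³ = 0.277 ⇒ [A₂] = 0.65 M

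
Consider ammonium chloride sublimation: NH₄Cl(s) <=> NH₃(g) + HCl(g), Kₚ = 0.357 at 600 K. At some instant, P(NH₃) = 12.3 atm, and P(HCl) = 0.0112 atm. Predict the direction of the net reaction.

(NH₄Cl is a pure solid — omitted from Qₚ.)
Qₚ = P(NH₃)·P(HCl) = (12.3)·(0.0112) = 0.138
Qₚ = 0.138 < Kₚ = 0.357, so the forward reaction proceeds.

to the right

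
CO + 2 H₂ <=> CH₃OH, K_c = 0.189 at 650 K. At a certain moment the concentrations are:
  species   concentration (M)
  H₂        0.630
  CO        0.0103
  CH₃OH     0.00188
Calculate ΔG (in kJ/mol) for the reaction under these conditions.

ΔG = 4.81 kJ/mol

Q_c = [CH₃OH] / ([CO]·[H₂]²) = (0.00188) / ((0.0103)·(0.630)²) = 0.460
ΔG = RT ln(Q_c/K_c) = (8.314 J mol⁻¹ K⁻¹)(650 K) × ln(0.460/0.189)
   = (5.404 kJ/mol)(0.8895) = 4.81 kJ/mol
ΔG > 0, so the forward reaction is non-spontaneous (proceeds in reverse).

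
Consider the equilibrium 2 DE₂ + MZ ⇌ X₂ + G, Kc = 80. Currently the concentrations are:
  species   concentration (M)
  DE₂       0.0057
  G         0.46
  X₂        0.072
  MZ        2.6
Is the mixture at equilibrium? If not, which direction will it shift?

no; Q > K, reaction proceeds in reverse

Qc = [X₂]·[G] / ([DE₂]²·[MZ]) = (0.072)·(0.46) / ((0.0057)²·(2.6)) = 390
Qc = 390 > Kc = 80: net reverse reaction.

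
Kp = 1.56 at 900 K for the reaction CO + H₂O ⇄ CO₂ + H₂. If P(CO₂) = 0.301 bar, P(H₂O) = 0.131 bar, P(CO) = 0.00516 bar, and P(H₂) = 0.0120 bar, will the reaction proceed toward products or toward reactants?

Qp = P(CO₂)·P(H₂) / (P(CO)·P(H₂O)) = (0.301)·(0.0120) / ((0.00516)·(0.131)) = 5.34
Qp = 5.34 > Kp = 1.56, so the reverse reaction proceeds.

in the reverse direction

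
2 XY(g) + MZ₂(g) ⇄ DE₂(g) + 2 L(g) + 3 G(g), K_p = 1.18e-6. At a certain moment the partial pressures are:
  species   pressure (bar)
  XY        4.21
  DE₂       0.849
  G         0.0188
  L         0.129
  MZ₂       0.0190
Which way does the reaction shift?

Q_p = P(DE₂)·P(L)²·P(G)³ / (P(XY)²·P(MZ₂)) = (0.849)·(0.129)²·(0.0188)³ / ((4.21)²·(0.0190)) = 2.79e-7
Q_p = 2.79e-7 < K_p = 1.18e-6, so the forward reaction proceeds.

to the right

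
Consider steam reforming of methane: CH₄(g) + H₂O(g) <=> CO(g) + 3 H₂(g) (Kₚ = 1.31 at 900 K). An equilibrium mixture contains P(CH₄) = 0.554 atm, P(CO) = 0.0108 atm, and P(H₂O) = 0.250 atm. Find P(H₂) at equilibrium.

At equilibrium, Kₚ = P(CO)·P(H₂)³ / (P(CH₄)·P(H₂O)) = 1.31.
(0.0108)·(P(H₂))³ / ((0.554)·(0.250)) = 1.31
P(H₂)³ = 16.8 ⇒ P(H₂) = 2.56 atm

P(H₂) = 2.56 atm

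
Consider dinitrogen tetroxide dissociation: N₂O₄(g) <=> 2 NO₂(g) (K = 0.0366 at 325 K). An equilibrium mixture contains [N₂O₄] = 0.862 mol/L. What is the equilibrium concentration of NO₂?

[NO₂] = 0.178 mol/L

At equilibrium, K = [NO₂]² / [N₂O₄] = 0.0366.
([NO₂])² / (0.862) = 0.0366
[NO₂]² = 0.0315 ⇒ [NO₂] = 0.178 mol/L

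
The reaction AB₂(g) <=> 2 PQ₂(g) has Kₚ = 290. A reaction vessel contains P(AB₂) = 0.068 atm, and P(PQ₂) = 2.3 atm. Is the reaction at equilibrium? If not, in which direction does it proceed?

Qₚ = P(PQ₂)² / P(AB₂) = (2.3)² / (0.068) = 78
Qₚ = 78 < Kₚ = 290, so the forward reaction proceeds.

to the right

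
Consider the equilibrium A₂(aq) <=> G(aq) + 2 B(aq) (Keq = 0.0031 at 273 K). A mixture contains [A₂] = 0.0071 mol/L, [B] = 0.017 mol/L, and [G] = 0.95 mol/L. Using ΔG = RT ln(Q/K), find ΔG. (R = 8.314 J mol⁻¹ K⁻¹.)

Q = [G]·[B]² / [A₂] = (0.95)·(0.017)² / (0.0071) = 0.0387
ΔG = RT ln(Q/Keq) = (8.314 J mol⁻¹ K⁻¹)(273 K) × ln(0.0387/0.0031)
   = (2.270 kJ/mol)(2.524) = 5.73 kJ/mol
ΔG > 0, so the forward reaction is non-spontaneous (proceeds in reverse).

ΔG = 5.73 kJ/mol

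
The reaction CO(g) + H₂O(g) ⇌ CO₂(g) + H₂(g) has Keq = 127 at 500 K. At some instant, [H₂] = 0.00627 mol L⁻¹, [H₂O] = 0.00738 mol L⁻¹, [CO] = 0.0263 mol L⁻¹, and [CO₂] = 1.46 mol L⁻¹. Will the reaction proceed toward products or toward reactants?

toward products

Q = [CO₂]·[H₂] / ([CO]·[H₂O]) = (1.46)·(0.00627) / ((0.0263)·(0.00738)) = 47.2
Q = 47.2 < Keq = 127, so the forward reaction proceeds.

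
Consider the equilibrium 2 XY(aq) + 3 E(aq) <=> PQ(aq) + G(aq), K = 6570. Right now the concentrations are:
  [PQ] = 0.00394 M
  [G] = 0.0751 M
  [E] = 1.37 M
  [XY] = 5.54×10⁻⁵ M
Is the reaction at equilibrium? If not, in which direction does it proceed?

Q = [PQ]·[G] / ([XY]²·[E]³) = (0.00394)·(0.0751) / ((5.54×10⁻⁵)²·(1.37)³) = 37500
Q = 37500 > K = 6570, so the reverse reaction proceeds.

toward reactants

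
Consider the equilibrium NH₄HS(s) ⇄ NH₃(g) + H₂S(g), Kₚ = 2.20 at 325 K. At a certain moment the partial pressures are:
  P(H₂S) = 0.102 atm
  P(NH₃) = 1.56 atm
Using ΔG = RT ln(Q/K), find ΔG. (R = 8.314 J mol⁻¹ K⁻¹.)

(NH₄HS is a pure solid — omitted from Qₚ.)
Qₚ = P(NH₃)·P(H₂S) = (1.56)·(0.102) = 0.159
ΔG = RT ln(Qₚ/Kₚ) = (8.314 J mol⁻¹ K⁻¹)(325 K) × ln(0.159/2.20)
   = (2.702 kJ/mol)(-2.627) = -7.10 kJ/mol
ΔG < 0, so the forward reaction is spontaneous (proceeds forward).

ΔG = -7.10 kJ/mol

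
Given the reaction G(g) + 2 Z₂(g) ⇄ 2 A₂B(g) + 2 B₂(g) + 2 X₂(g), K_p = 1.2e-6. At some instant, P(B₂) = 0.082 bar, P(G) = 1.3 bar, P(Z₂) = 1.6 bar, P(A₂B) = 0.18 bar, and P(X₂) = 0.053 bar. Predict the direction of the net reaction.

Q_p = P(A₂B)²·P(B₂)²·P(X₂)² / (P(G)·P(Z₂)²) = (0.18)²·(0.082)²·(0.053)² / ((1.3)·(1.6)²) = 1.8e-7
Q_p = 1.8e-7 < K_p = 1.2e-6, so the forward reaction proceeds.

to the right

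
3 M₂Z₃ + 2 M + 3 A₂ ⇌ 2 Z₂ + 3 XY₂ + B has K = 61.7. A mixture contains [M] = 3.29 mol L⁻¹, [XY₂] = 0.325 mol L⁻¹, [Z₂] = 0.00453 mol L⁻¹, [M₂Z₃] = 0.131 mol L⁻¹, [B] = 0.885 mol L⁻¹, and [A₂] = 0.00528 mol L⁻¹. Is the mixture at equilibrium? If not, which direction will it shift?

Q = [Z₂]²·[XY₂]³·[B] / ([M₂Z₃]³·[M]²·[A₂]³) = (0.00453)²·(0.325)³·(0.885) / ((0.131)³·(3.29)²·(0.00528)³) = 174
Q = 174 > K = 61.7: net reverse reaction.

no; Q > K, reaction proceeds in reverse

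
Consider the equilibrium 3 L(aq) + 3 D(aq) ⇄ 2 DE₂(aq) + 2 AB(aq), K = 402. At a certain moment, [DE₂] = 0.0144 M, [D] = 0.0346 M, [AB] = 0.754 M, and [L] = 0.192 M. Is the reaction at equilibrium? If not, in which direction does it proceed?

Q = [DE₂]²·[AB]² / ([L]³·[D]³) = (0.0144)²·(0.754)² / ((0.192)³·(0.0346)³) = 402
Q = 402 = K, so the system is already at equilibrium.

at equilibrium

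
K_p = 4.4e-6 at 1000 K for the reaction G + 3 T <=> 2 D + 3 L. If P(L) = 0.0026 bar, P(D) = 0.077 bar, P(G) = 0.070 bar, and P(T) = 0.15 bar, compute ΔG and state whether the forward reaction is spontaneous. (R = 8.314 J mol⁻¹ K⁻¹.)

ΔG = -19.1 kJ/mol; the forward reaction is spontaneous

Q_p = P(D)²·P(L)³ / (P(G)·P(T)³) = (0.077)²·(0.0026)³ / ((0.070)·(0.15)³) = 4.41e-7
ΔG = RT ln(Q_p/K_p) = (8.314 J mol⁻¹ K⁻¹)(1000 K) × ln(4.41e-7/4.4e-6)
   = (8.314 kJ/mol)(-2.300) = -19.1 kJ/mol
ΔG < 0, so the forward reaction is spontaneous (proceeds forward).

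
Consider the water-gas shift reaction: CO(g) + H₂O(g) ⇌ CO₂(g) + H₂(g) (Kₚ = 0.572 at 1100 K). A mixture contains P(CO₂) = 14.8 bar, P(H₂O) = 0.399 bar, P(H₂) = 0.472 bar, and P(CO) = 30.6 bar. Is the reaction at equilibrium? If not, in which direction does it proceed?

no net change (already at equilibrium)

Qₚ = P(CO₂)·P(H₂) / (P(CO)·P(H₂O)) = (14.8)·(0.472) / ((30.6)·(0.399)) = 0.572
Qₚ = 0.572 = Kₚ, so the system is already at equilibrium.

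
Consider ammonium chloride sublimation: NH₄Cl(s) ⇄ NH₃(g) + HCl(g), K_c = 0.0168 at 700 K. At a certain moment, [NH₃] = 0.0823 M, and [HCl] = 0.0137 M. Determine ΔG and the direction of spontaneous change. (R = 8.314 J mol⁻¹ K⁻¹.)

(NH₄Cl is a pure solid — omitted from Q_c.)
Q_c = [NH₃]·[HCl] = (0.0823)·(0.0137) = 0.00113
ΔG = RT ln(Q_c/K_c) = (8.314 J mol⁻¹ K⁻¹)(700 K) × ln(0.00113/0.0168)
   = (5.820 kJ/mol)(-2.699) = -15.7 kJ/mol
ΔG < 0, so the forward reaction is spontaneous (proceeds forward).

ΔG = -15.7 kJ/mol; the forward reaction is spontaneous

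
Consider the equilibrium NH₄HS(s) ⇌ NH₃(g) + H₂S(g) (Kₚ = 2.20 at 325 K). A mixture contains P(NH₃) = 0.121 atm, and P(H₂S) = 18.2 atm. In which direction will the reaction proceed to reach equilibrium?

(NH₄HS is a pure solid — omitted from Qₚ.)
Qₚ = P(NH₃)·P(H₂S) = (0.121)·(18.2) = 2.20
Qₚ = 2.20 = Kₚ, so the system is already at equilibrium.

at equilibrium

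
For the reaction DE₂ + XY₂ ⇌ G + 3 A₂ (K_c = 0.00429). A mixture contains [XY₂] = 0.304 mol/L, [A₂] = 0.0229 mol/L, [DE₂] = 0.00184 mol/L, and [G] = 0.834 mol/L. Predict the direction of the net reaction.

Q_c = [G]·[A₂]³ / ([DE₂]·[XY₂]) = (0.834)·(0.0229)³ / ((0.00184)·(0.304)) = 0.0179
Q_c = 0.0179 > K_c = 0.00429, so the reverse reaction proceeds.

in the reverse direction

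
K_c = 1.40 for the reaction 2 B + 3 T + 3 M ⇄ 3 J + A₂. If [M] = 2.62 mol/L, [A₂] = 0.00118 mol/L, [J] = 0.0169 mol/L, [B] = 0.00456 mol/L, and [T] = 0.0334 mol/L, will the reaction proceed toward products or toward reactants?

in the forward direction

Q_c = [J]³·[A₂] / ([B]²·[T]³·[M]³) = (0.0169)³·(0.00118) / ((0.00456)²·(0.0334)³·(2.62)³) = 0.409
Q_c = 0.409 < K_c = 1.40, so the forward reaction proceeds.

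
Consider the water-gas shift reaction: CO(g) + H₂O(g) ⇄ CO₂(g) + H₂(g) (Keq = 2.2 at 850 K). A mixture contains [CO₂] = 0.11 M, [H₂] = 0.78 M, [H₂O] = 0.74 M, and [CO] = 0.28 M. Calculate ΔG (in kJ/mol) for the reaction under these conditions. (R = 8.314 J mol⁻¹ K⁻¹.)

ΔG = -11.8 kJ/mol

Q = [CO₂]·[H₂] / ([CO]·[H₂O]) = (0.11)·(0.78) / ((0.28)·(0.74)) = 0.414
ΔG = RT ln(Q/Keq) = (8.314 J mol⁻¹ K⁻¹)(850 K) × ln(0.414/2.2)
   = (7.067 kJ/mol)(-1.670) = -11.8 kJ/mol
ΔG < 0, so the forward reaction is spontaneous (proceeds forward).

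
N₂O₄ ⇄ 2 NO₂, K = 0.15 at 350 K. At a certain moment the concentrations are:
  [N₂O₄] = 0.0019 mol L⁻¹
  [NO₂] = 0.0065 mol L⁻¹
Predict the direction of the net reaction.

Q = [NO₂]² / [N₂O₄] = (0.0065)² / (0.0019) = 0.022
Q = 0.022 < K = 0.15, so the forward reaction proceeds.

in the forward direction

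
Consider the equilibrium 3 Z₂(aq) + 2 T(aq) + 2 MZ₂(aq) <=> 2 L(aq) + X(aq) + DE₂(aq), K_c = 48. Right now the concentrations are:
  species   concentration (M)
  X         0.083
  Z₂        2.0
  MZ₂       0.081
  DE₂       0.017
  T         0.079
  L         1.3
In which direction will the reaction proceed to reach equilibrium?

forward (toward products)

Q_c = [L]²·[X]·[DE₂] / ([Z₂]³·[T]²·[MZ₂]²) = (1.3)²·(0.083)·(0.017) / ((2.0)³·(0.079)²·(0.081)²) = 7.3
Q_c = 7.3 < K_c = 48, so the forward reaction proceeds.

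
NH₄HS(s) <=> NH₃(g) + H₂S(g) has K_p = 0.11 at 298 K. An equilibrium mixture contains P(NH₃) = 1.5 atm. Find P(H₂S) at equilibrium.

(NH₄HS is a pure solid — omitted from K_p.)
At equilibrium, K_p = P(NH₃)·P(H₂S) = 0.11.
(1.5)·(P(H₂S)) = 0.11
P(H₂S) = 0.0733 = 0.073 atm

P(H₂S) = 0.073 atm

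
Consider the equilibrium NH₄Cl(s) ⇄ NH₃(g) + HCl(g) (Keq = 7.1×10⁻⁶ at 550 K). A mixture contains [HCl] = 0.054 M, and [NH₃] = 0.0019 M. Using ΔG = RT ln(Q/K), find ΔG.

ΔG = 12.2 kJ/mol

(NH₄Cl is a pure solid — omitted from Q.)
Q = [NH₃]·[HCl] = (0.0019)·(0.054) = 1.03×10⁻⁴
ΔG = RT ln(Q/Keq) = (8.314 J mol⁻¹ K⁻¹)(550 K) × ln(1.03×10⁻⁴/7.1×10⁻⁶)
   = (4.573 kJ/mol)(2.675) = 12.2 kJ/mol
ΔG > 0, so the forward reaction is non-spontaneous (proceeds in reverse).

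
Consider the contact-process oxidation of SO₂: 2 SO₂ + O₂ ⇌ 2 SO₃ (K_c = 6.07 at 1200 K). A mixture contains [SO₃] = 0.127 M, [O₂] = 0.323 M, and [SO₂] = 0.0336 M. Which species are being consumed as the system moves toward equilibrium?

Q_c = [SO₃]² / ([SO₂]²·[O₂]) = (0.127)² / ((0.0336)²·(0.323)) = 44.2
Q_c = 44.2 > K_c = 6.07: net reverse reaction.

SO₃ (products)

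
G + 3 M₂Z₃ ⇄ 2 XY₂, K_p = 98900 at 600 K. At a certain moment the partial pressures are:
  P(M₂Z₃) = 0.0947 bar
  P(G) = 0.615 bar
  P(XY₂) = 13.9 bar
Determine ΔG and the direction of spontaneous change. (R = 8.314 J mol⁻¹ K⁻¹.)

ΔG = 6.58 kJ/mol; the forward reaction is non-spontaneous

Q_p = P(XY₂)² / (P(G)·P(M₂Z₃)³) = (13.9)² / ((0.615)·(0.0947)³) = 3.70×10⁵
ΔG = RT ln(Q_p/K_p) = (8.314 J mol⁻¹ K⁻¹)(600 K) × ln(3.70×10⁵/98900)
   = (4.988 kJ/mol)(1.319) = 6.58 kJ/mol
ΔG > 0, so the forward reaction is non-spontaneous (proceeds in reverse).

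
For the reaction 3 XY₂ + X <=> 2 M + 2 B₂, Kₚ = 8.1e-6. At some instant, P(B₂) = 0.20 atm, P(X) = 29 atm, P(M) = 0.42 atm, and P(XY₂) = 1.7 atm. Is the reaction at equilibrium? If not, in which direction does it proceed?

Qₚ = P(M)²·P(B₂)² / (P(XY₂)³·P(X)) = (0.42)²·(0.20)² / ((1.7)³·(29)) = 5.0e-5
Qₚ = 5.0e-5 > Kₚ = 8.1e-6, so the reverse reaction proceeds.

to the left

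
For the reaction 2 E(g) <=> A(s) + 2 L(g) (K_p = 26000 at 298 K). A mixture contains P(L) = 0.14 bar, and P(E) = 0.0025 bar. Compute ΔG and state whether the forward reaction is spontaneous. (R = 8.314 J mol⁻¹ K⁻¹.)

ΔG = -5.24 kJ/mol; the forward reaction is spontaneous

(A is a pure solid — omitted from Q_p.)
Q_p = P(L)² / P(E)² = (0.14)² / (0.0025)² = 3140
ΔG = RT ln(Q_p/K_p) = (8.314 J mol⁻¹ K⁻¹)(298 K) × ln(3140/26000)
   = (2.478 kJ/mol)(-2.114) = -5.24 kJ/mol
ΔG < 0, so the forward reaction is spontaneous (proceeds forward).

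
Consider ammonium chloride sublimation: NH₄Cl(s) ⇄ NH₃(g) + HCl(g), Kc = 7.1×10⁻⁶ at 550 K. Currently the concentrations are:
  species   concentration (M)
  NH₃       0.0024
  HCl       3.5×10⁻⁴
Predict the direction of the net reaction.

(NH₄Cl is a pure solid — omitted from Qc.)
Qc = [NH₃]·[HCl] = (0.0024)·(3.5×10⁻⁴) = 8.4×10⁻⁷
Qc = 8.4×10⁻⁷ < Kc = 7.1×10⁻⁶, so the forward reaction proceeds.

forward (toward products)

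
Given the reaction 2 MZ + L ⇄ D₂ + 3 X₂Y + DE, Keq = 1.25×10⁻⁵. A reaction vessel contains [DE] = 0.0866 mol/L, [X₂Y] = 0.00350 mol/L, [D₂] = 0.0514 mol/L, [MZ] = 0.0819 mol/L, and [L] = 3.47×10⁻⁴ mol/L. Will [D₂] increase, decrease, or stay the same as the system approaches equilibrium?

Q = [D₂]·[X₂Y]³·[DE] / ([MZ]²·[L]) = (0.0514)·(0.00350)³·(0.0866) / ((0.0819)²·(3.47×10⁻⁴)) = 8.20×10⁻⁵
Q = 8.20×10⁻⁵ > Keq = 1.25×10⁻⁵: net reverse reaction.
D₂ is a product, so it decreases.

decrease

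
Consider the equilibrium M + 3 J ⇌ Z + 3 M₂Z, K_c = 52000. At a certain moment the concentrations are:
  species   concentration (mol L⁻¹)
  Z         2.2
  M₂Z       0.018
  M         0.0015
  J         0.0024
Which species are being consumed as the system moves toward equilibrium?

Z, M₂Z (products)

Q_c = [Z]·[M₂Z]³ / ([M]·[J]³) = (2.2)·(0.018)³ / ((0.0015)·(0.0024)³) = 6.2×10⁵
Q_c = 6.2×10⁵ > K_c = 52000: net reverse reaction.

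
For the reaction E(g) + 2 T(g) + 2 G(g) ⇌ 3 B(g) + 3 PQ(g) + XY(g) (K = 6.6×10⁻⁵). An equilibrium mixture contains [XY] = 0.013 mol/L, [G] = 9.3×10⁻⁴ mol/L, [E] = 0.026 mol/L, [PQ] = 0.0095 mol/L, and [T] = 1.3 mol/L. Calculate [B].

At equilibrium, K = [B]³·[PQ]³·[XY] / ([E]·[T]²·[G]²) = 6.6×10⁻⁵.
([B])³·(0.0095)³·(0.013) / ((0.026)·(1.3)²·(9.3×10⁻⁴)²) = 6.6×10⁻⁵
[B]³ = 2.25×10⁻⁴ ⇒ [B] = 0.061 mol/L

[B] = 0.061 mol/L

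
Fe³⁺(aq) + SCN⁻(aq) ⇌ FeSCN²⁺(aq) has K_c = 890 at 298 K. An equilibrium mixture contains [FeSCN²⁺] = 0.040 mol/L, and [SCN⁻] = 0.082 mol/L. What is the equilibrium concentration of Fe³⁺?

At equilibrium, K_c = [FeSCN²⁺] / ([Fe³⁺]·[SCN⁻]) = 890.
(0.040) / (([Fe³⁺])·(0.082)) = 890
[Fe³⁺] = 5.48×10⁻⁴ = 5.5×10⁻⁴ mol/L

[Fe³⁺] = 5.5×10⁻⁴ mol/L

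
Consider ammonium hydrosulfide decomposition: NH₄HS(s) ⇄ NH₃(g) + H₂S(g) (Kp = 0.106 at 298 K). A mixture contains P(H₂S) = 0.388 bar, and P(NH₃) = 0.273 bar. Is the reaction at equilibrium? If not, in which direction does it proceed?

(NH₄HS is a pure solid — omitted from Qp.)
Qp = P(NH₃)·P(H₂S) = (0.273)·(0.388) = 0.106
Qp = 0.106 = Kp, so the system is already at equilibrium.

at equilibrium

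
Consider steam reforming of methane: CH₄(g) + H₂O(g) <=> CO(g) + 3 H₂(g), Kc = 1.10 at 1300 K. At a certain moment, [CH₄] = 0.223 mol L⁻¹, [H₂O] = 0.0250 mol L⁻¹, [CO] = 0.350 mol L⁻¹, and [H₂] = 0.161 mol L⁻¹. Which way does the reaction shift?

in the forward direction

Qc = [CO]·[H₂]³ / ([CH₄]·[H₂O]) = (0.350)·(0.161)³ / ((0.223)·(0.0250)) = 0.262
Qc = 0.262 < Kc = 1.10, so the forward reaction proceeds.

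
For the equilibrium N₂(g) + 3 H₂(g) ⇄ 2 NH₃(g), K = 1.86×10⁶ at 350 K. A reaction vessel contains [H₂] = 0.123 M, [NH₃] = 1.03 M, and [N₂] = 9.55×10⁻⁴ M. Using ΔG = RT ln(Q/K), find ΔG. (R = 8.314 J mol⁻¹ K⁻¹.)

ΔG = -3.31 kJ/mol

Q = [NH₃]² / ([N₂]·[H₂]³) = (1.03)² / ((9.55×10⁻⁴)·(0.123)³) = 5.97×10⁵
ΔG = RT ln(Q/K) = (8.314 J mol⁻¹ K⁻¹)(350 K) × ln(5.97×10⁵/1.86×10⁶)
   = (2.910 kJ/mol)(-1.136) = -3.31 kJ/mol
ΔG < 0, so the forward reaction is spontaneous (proceeds forward).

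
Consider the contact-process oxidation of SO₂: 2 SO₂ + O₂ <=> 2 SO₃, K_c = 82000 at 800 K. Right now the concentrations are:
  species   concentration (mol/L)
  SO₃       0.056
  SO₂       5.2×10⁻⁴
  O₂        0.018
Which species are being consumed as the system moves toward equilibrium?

SO₃ (products)

Q_c = [SO₃]² / ([SO₂]²·[O₂]) = (0.056)² / ((5.2×10⁻⁴)²·(0.018)) = 6.4×10⁵
Q_c = 6.4×10⁵ > K_c = 82000: net reverse reaction.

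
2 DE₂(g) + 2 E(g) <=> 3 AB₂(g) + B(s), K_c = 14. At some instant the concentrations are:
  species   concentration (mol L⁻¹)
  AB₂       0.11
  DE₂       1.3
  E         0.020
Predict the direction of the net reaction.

forward (toward products)

(B is a pure solid — omitted from Q_c.)
Q_c = [AB₂]³ / ([DE₂]²·[E]²) = (0.11)³ / ((1.3)²·(0.020)²) = 2.0
Q_c = 2.0 < K_c = 14, so the forward reaction proceeds.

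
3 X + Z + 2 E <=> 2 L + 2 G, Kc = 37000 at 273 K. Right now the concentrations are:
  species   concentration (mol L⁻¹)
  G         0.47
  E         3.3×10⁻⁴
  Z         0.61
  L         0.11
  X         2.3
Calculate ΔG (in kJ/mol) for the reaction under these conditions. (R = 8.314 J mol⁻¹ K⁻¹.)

Qc = [L]²·[G]² / ([X]³·[Z]·[E]²) = (0.11)²·(0.47)² / ((2.3)³·(0.61)·(3.3×10⁻⁴)²) = 3310
ΔG = RT ln(Qc/Kc) = (8.314 J mol⁻¹ K⁻¹)(273 K) × ln(3310/37000)
   = (2.270 kJ/mol)(-2.414) = -5.48 kJ/mol
ΔG < 0, so the forward reaction is spontaneous (proceeds forward).

ΔG = -5.48 kJ/mol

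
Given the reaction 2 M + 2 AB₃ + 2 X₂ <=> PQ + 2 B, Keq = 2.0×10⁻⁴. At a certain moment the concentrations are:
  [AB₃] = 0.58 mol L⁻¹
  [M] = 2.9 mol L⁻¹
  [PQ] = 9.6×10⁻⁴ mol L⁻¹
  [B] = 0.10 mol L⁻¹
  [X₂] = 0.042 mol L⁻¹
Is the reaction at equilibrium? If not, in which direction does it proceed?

Q = [PQ]·[B]² / ([M]²·[AB₃]²·[X₂]²) = (9.6×10⁻⁴)·(0.10)² / ((2.9)²·(0.58)²·(0.042)²) = 0.0019
Q = 0.0019 > Keq = 2.0×10⁻⁴, so the reverse reaction proceeds.

reverse (toward reactants)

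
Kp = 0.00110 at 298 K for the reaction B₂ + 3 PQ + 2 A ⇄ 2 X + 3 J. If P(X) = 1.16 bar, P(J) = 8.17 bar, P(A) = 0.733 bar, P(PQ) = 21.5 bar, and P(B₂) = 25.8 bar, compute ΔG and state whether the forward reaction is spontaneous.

Qp = P(X)²·P(J)³ / (P(B₂)·P(PQ)³·P(A)²) = (1.16)²·(8.17)³ / ((25.8)·(21.5)³·(0.733)²) = 0.00533
ΔG = RT ln(Qp/Kp) = (8.314 J mol⁻¹ K⁻¹)(298 K) × ln(0.00533/0.00110)
   = (2.478 kJ/mol)(1.578) = 3.91 kJ/mol
ΔG > 0, so the forward reaction is non-spontaneous (proceeds in reverse).

ΔG = 3.91 kJ/mol; the forward reaction is non-spontaneous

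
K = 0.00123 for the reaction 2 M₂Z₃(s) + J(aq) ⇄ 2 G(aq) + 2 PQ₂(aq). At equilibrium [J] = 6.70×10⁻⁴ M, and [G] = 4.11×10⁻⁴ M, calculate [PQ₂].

[PQ₂] = 2.21 M

(M₂Z₃ is a pure solid — omitted from K.)
At equilibrium, K = [G]²·[PQ₂]² / [J] = 0.00123.
(4.11×10⁻⁴)²·([PQ₂])² / (6.70×10⁻⁴) = 0.00123
[PQ₂]² = 4.88 ⇒ [PQ₂] = 2.21 M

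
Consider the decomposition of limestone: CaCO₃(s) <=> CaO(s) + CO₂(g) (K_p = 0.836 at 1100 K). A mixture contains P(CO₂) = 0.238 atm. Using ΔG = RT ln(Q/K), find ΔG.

(CaCO₃, CaO are pure solids — omitted from Q_p.)
Q_p = P(CO₂) = 0.238
ΔG = RT ln(Q_p/K_p) = (8.314 J mol⁻¹ K⁻¹)(1100 K) × ln(0.238/0.836)
   = (9.145 kJ/mol)(-1.256) = -11.5 kJ/mol
ΔG < 0, so the forward reaction is spontaneous (proceeds forward).

ΔG = -11.5 kJ/mol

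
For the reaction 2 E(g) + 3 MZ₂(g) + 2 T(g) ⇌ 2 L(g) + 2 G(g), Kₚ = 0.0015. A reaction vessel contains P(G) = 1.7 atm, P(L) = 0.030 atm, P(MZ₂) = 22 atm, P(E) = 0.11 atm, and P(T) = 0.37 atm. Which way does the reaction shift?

forward (toward products)

Qₚ = P(L)²·P(G)² / (P(E)²·P(MZ₂)³·P(T)²) = (0.030)²·(1.7)² / ((0.11)²·(22)³·(0.37)²) = 1.5×10⁻⁴
Qₚ = 1.5×10⁻⁴ < Kₚ = 0.0015, so the forward reaction proceeds.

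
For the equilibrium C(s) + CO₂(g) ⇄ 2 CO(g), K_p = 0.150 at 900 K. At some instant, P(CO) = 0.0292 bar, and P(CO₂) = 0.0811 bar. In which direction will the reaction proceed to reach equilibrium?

toward products

(C is a pure solid — omitted from Q_p.)
Q_p = P(CO)² / P(CO₂) = (0.0292)² / (0.0811) = 0.0105
Q_p = 0.0105 < K_p = 0.150, so the forward reaction proceeds.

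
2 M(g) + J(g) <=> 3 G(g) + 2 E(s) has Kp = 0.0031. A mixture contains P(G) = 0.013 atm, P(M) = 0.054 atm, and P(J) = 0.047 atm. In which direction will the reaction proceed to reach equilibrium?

toward reactants

(E is a pure solid — omitted from Qp.)
Qp = P(G)³ / (P(M)²·P(J)) = (0.013)³ / ((0.054)²·(0.047)) = 0.016
Qp = 0.016 > Kp = 0.0031, so the reverse reaction proceeds.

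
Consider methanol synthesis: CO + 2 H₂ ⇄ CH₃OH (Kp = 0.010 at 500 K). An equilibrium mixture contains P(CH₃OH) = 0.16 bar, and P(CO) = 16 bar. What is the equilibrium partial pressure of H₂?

P(H₂) = 1.0 bar

At equilibrium, Kp = P(CH₃OH) / (P(CO)·P(H₂)²) = 0.010.
(0.16) / ((16)·(P(H₂))²) = 0.010
P(H₂)² = 1.00 ⇒ P(H₂) = 1.0 bar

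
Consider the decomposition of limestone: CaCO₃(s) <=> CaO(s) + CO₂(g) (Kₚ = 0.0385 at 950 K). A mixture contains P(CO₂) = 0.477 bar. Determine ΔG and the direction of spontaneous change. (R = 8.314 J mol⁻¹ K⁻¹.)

(CaCO₃, CaO are pure solids — omitted from Qₚ.)
Qₚ = P(CO₂) = 0.477
ΔG = RT ln(Qₚ/Kₚ) = (8.314 J mol⁻¹ K⁻¹)(950 K) × ln(0.477/0.0385)
   = (7.898 kJ/mol)(2.517) = 19.9 kJ/mol
ΔG > 0, so the forward reaction is non-spontaneous (proceeds in reverse).

ΔG = 19.9 kJ/mol; the forward reaction is non-spontaneous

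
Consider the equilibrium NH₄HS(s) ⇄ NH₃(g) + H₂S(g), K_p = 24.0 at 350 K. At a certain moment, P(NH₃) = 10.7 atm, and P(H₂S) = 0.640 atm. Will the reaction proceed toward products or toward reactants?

(NH₄HS is a pure solid — omitted from Q_p.)
Q_p = P(NH₃)·P(H₂S) = (10.7)·(0.640) = 6.85
Q_p = 6.85 < K_p = 24.0, so the forward reaction proceeds.

to the right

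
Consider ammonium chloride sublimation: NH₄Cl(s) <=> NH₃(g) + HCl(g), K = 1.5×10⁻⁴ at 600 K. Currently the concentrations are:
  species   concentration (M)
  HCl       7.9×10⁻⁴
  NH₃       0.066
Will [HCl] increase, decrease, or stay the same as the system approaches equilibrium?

increase

(NH₄Cl is a pure solid — omitted from Q.)
Q = [NH₃]·[HCl] = (0.066)·(7.9×10⁻⁴) = 5.2×10⁻⁵
Q = 5.2×10⁻⁵ < K = 1.5×10⁻⁴: net forward reaction.
HCl is a product, so it increases.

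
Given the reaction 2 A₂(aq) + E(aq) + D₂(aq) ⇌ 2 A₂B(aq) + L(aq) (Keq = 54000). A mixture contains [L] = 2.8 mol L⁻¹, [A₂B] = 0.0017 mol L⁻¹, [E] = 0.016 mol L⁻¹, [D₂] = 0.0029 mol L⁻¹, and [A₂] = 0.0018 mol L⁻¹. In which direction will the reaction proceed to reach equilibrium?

no net change (already at equilibrium)

Q = [A₂B]²·[L] / ([A₂]²·[E]·[D₂]) = (0.0017)²·(2.8) / ((0.0018)²·(0.016)·(0.0029)) = 54000
Q = 54000 = Keq, so the system is already at equilibrium.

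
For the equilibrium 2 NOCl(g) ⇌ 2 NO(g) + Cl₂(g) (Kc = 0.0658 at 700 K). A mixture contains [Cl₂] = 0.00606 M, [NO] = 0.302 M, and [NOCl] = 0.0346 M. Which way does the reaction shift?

in the reverse direction

Qc = [NO]²·[Cl₂] / [NOCl]² = (0.302)²·(0.00606) / (0.0346)² = 0.462
Qc = 0.462 > Kc = 0.0658, so the reverse reaction proceeds.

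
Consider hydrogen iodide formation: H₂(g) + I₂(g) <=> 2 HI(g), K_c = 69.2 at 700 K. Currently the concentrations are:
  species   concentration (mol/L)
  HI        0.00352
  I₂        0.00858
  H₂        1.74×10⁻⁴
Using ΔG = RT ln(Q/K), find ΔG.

ΔG = -12.3 kJ/mol

Q_c = [HI]² / ([H₂]·[I₂]) = (0.00352)² / ((1.74×10⁻⁴)·(0.00858)) = 8.30
ΔG = RT ln(Q_c/K_c) = (8.314 J mol⁻¹ K⁻¹)(700 K) × ln(8.30/69.2)
   = (5.820 kJ/mol)(-2.121) = -12.3 kJ/mol
ΔG < 0, so the forward reaction is spontaneous (proceeds forward).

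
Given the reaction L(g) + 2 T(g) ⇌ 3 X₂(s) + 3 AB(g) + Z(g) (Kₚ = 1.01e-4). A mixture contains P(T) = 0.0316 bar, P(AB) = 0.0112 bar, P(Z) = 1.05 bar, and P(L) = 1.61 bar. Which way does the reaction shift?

to the left

(X₂ is a pure solid — omitted from Qₚ.)
Qₚ = P(AB)³·P(Z) / (P(L)·P(T)²) = (0.0112)³·(1.05) / ((1.61)·(0.0316)²) = 9.18e-4
Qₚ = 9.18e-4 > Kₚ = 1.01e-4, so the reverse reaction proceeds.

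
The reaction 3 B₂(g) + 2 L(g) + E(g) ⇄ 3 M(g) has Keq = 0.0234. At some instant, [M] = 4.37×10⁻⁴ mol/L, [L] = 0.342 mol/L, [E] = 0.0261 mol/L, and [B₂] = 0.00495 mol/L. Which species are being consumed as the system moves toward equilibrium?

Q = [M]³ / ([B₂]³·[L]²·[E]) = (4.37×10⁻⁴)³ / ((0.00495)³·(0.342)²·(0.0261)) = 0.225
Q = 0.225 > Keq = 0.0234: net reverse reaction.

M (products)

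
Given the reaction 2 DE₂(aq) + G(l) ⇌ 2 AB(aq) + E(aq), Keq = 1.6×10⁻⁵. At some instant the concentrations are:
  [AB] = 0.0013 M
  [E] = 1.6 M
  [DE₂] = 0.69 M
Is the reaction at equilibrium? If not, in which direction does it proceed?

(G is a pure liquid — omitted from Q.)
Q = [AB]²·[E] / [DE₂]² = (0.0013)²·(1.6) / (0.69)² = 5.7×10⁻⁶
Q = 5.7×10⁻⁶ < Keq = 1.6×10⁻⁵, so the forward reaction proceeds.

in the forward direction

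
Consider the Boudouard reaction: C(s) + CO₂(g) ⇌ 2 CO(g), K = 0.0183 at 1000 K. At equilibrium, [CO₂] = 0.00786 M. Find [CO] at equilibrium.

[CO] = 0.0120 M

(C is a pure solid — omitted from K.)
At equilibrium, K = [CO]² / [CO₂] = 0.0183.
([CO])² / (0.00786) = 0.0183
[CO]² = 1.44e-4 ⇒ [CO] = 0.0120 M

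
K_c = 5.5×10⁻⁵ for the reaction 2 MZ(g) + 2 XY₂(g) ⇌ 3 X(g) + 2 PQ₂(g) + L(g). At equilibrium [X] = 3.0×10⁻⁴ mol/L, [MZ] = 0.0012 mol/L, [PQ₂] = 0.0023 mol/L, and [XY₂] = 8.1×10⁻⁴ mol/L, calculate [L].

At equilibrium, K_c = [X]³·[PQ₂]²·[L] / ([MZ]²·[XY₂]²) = 5.5×10⁻⁵.
(3.0×10⁻⁴)³·(0.0023)²·([L]) / ((0.0012)²·(8.1×10⁻⁴)²) = 5.5×10⁻⁵
[L] = 0.364 = 0.36 mol/L

[L] = 0.36 mol/L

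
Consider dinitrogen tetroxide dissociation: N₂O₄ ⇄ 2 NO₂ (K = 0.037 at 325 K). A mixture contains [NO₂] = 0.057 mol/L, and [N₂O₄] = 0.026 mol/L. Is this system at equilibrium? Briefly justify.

Q = [NO₂]² / [N₂O₄] = (0.057)² / (0.026) = 0.12
Q = 0.12 > K = 0.037: net reverse reaction.

no; Q > K, reaction proceeds in reverse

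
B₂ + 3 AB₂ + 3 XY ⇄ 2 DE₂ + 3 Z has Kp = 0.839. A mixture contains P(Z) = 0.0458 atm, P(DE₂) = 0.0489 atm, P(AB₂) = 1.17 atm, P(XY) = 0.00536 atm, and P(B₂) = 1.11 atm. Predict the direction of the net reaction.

no net change (already at equilibrium)

Qp = P(DE₂)²·P(Z)³ / (P(B₂)·P(AB₂)³·P(XY)³) = (0.0489)²·(0.0458)³ / ((1.11)·(1.17)³·(0.00536)³) = 0.839
Qp = 0.839 = Kp, so the system is already at equilibrium.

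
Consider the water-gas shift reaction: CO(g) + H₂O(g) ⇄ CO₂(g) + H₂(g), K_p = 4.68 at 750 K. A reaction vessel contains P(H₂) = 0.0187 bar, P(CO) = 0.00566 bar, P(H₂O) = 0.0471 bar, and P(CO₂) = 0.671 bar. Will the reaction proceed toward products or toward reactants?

Q_p = P(CO₂)·P(H₂) / (P(CO)·P(H₂O)) = (0.671)·(0.0187) / ((0.00566)·(0.0471)) = 47.1
Q_p = 47.1 > K_p = 4.68, so the reverse reaction proceeds.

to the left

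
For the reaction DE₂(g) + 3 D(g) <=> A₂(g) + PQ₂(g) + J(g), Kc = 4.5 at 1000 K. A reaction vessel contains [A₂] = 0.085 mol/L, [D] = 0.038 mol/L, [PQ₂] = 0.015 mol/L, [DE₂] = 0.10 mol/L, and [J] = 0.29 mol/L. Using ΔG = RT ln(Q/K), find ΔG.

ΔG = 22.5 kJ/mol

Qc = [A₂]·[PQ₂]·[J] / ([DE₂]·[D]³) = (0.085)·(0.015)·(0.29) / ((0.10)·(0.038)³) = 67.4
ΔG = RT ln(Qc/Kc) = (8.314 J mol⁻¹ K⁻¹)(1000 K) × ln(67.4/4.5)
   = (8.314 kJ/mol)(2.707) = 22.5 kJ/mol
ΔG > 0, so the forward reaction is non-spontaneous (proceeds in reverse).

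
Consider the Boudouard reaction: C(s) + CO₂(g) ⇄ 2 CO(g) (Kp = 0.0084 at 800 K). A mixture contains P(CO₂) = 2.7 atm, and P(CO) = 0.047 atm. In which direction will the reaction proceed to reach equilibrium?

to the right

(C is a pure solid — omitted from Qp.)
Qp = P(CO)² / P(CO₂) = (0.047)² / (2.7) = 8.2×10⁻⁴
Qp = 8.2×10⁻⁴ < Kp = 0.0084, so the forward reaction proceeds.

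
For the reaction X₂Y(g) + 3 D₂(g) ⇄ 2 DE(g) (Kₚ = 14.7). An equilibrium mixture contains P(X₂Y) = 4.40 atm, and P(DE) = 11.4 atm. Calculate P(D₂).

P(D₂) = 1.26 atm

At equilibrium, Kₚ = P(DE)² / (P(X₂Y)·P(D₂)³) = 14.7.
(11.4)² / ((4.40)·(P(D₂))³) = 14.7
P(D₂)³ = 2.01 ⇒ P(D₂) = 1.26 atm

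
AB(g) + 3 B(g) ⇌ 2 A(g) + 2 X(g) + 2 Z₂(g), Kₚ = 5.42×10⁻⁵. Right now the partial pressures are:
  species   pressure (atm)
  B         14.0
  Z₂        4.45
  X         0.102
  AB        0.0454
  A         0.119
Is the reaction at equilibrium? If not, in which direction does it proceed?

to the right

Qₚ = P(A)²·P(X)²·P(Z₂)² / (P(AB)·P(B)³) = (0.119)²·(0.102)²·(4.45)² / ((0.0454)·(14.0)³) = 2.34×10⁻⁵
Qₚ = 2.34×10⁻⁵ < Kₚ = 5.42×10⁻⁵, so the forward reaction proceeds.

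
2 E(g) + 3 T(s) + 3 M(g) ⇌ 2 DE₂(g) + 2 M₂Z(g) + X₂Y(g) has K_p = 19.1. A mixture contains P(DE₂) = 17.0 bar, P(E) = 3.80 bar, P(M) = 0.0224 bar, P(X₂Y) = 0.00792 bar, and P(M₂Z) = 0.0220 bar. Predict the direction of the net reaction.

forward (toward products)

(T is a pure solid — omitted from Q_p.)
Q_p = P(DE₂)²·P(M₂Z)²·P(X₂Y) / (P(E)²·P(M)³) = (17.0)²·(0.0220)²·(0.00792) / ((3.80)²·(0.0224)³) = 6.83
Q_p = 6.83 < K_p = 19.1, so the forward reaction proceeds.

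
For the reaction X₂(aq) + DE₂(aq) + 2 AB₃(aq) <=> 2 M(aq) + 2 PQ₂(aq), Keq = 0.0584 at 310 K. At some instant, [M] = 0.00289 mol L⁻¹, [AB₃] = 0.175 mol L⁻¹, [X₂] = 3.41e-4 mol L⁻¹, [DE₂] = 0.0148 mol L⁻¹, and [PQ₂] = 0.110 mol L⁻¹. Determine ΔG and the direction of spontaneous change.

ΔG = 6.23 kJ/mol; the forward reaction is non-spontaneous

Q = [M]²·[PQ₂]² / ([X₂]·[DE₂]·[AB₃]²) = (0.00289)²·(0.110)² / ((3.41e-4)·(0.0148)·(0.175)²) = 0.654
ΔG = RT ln(Q/Keq) = (8.314 J mol⁻¹ K⁻¹)(310 K) × ln(0.654/0.0584)
   = (2.577 kJ/mol)(2.416) = 6.23 kJ/mol
ΔG > 0, so the forward reaction is non-spontaneous (proceeds in reverse).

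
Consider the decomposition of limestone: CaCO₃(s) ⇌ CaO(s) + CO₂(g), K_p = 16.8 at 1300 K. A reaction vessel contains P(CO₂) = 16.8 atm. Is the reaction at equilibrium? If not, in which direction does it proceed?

no net change (already at equilibrium)

(CaCO₃, CaO are pure solids — omitted from Q_p.)
Q_p = P(CO₂) = 16.8
Q_p = 16.8 = K_p, so the system is already at equilibrium.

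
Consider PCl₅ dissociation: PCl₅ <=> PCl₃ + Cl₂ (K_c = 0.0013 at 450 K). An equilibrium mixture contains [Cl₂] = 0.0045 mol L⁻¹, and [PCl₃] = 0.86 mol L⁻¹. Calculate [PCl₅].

At equilibrium, K_c = [PCl₃]·[Cl₂] / [PCl₅] = 0.0013.
(0.86)·(0.0045) / ([PCl₅]) = 0.0013
[PCl₅] = 2.98 = 3.0 mol L⁻¹

[PCl₅] = 3.0 mol L⁻¹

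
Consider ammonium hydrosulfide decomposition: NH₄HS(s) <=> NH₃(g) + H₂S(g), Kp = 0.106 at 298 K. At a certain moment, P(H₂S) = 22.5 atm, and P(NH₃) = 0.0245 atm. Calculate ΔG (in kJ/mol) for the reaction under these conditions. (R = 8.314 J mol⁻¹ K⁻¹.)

(NH₄HS is a pure solid — omitted from Qp.)
Qp = P(NH₃)·P(H₂S) = (0.0245)·(22.5) = 0.551
ΔG = RT ln(Qp/Kp) = (8.314 J mol⁻¹ K⁻¹)(298 K) × ln(0.551/0.106)
   = (2.478 kJ/mol)(1.648) = 4.08 kJ/mol
ΔG > 0, so the forward reaction is non-spontaneous (proceeds in reverse).

ΔG = 4.08 kJ/mol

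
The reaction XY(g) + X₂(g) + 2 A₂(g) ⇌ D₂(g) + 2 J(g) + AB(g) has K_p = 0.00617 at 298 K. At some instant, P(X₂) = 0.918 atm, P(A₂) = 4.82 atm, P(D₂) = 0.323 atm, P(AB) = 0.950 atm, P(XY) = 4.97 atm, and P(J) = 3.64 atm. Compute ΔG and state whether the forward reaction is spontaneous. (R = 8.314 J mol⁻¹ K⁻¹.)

ΔG = 4.53 kJ/mol; the forward reaction is non-spontaneous

Q_p = P(D₂)·P(J)²·P(AB) / (P(XY)·P(X₂)·P(A₂)²) = (0.323)·(3.64)²·(0.950) / ((4.97)·(0.918)·(4.82)²) = 0.0384
ΔG = RT ln(Q_p/K_p) = (8.314 J mol⁻¹ K⁻¹)(298 K) × ln(0.0384/0.00617)
   = (2.478 kJ/mol)(1.828) = 4.53 kJ/mol
ΔG > 0, so the forward reaction is non-spontaneous (proceeds in reverse).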